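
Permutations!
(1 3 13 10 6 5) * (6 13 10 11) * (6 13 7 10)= (1 3 6 5)(7 10)(11 13)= [0, 3, 2, 6, 4, 1, 5, 10, 8, 9, 7, 13, 12, 11]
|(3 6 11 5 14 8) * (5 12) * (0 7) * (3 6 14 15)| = 8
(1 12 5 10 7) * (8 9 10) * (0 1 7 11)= (0 1 12 5 8 9 10 11)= [1, 12, 2, 3, 4, 8, 6, 7, 9, 10, 11, 0, 5]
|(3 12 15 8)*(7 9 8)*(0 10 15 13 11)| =|(0 10 15 7 9 8 3 12 13 11)| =10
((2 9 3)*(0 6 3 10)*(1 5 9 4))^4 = ((0 6 3 2 4 1 5 9 10))^4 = (0 4 10 2 9 3 5 6 1)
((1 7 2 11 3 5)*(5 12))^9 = (1 2 3 5 7 11 12)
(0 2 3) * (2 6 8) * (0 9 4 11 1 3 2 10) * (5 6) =(0 5 6 8 10)(1 3 9 4 11) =[5, 3, 2, 9, 11, 6, 8, 7, 10, 4, 0, 1]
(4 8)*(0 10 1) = (0 10 1)(4 8) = [10, 0, 2, 3, 8, 5, 6, 7, 4, 9, 1]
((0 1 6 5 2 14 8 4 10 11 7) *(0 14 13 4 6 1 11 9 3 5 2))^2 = (0 7 8 2 4 9 5 11 14 6 13 10 3)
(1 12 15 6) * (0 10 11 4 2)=(0 10 11 4 2)(1 12 15 6)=[10, 12, 0, 3, 2, 5, 1, 7, 8, 9, 11, 4, 15, 13, 14, 6]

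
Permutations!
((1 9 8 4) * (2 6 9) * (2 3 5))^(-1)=((1 3 5 2 6 9 8 4))^(-1)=(1 4 8 9 6 2 5 3)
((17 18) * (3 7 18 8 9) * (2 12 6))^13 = ((2 12 6)(3 7 18 17 8 9))^13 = (2 12 6)(3 7 18 17 8 9)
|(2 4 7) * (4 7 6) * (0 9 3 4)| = |(0 9 3 4 6)(2 7)| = 10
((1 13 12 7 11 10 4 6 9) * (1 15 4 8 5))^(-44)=(15)(1 11)(5 7)(8 12)(10 13)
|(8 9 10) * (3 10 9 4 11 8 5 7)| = 12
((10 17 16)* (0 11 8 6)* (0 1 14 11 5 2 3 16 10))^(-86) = ((0 5 2 3 16)(1 14 11 8 6)(10 17))^(-86) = (17)(0 16 3 2 5)(1 6 8 11 14)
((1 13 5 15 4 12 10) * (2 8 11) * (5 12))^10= (1 12)(2 8 11)(4 5 15)(10 13)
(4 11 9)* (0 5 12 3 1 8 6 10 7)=[5, 8, 2, 1, 11, 12, 10, 0, 6, 4, 7, 9, 3]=(0 5 12 3 1 8 6 10 7)(4 11 9)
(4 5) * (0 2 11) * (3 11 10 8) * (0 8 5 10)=(0 2)(3 11 8)(4 10 5)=[2, 1, 0, 11, 10, 4, 6, 7, 3, 9, 5, 8]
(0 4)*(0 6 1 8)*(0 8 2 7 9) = (0 4 6 1 2 7 9) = [4, 2, 7, 3, 6, 5, 1, 9, 8, 0]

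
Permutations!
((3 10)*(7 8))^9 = (3 10)(7 8)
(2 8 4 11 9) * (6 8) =[0, 1, 6, 3, 11, 5, 8, 7, 4, 2, 10, 9] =(2 6 8 4 11 9)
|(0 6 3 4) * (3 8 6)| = 6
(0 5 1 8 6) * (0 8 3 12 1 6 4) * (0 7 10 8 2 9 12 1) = (0 5 6 2 9 12)(1 3)(4 7 10 8) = [5, 3, 9, 1, 7, 6, 2, 10, 4, 12, 8, 11, 0]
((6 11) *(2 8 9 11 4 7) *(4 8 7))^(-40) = ((2 7)(6 8 9 11))^(-40) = (11)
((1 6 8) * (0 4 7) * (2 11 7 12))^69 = ((0 4 12 2 11 7)(1 6 8))^69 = (0 2)(4 11)(7 12)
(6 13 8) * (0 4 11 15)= (0 4 11 15)(6 13 8)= [4, 1, 2, 3, 11, 5, 13, 7, 6, 9, 10, 15, 12, 8, 14, 0]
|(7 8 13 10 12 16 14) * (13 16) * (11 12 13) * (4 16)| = 10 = |(4 16 14 7 8)(10 13)(11 12)|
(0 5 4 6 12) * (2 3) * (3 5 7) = (0 7 3 2 5 4 6 12) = [7, 1, 5, 2, 6, 4, 12, 3, 8, 9, 10, 11, 0]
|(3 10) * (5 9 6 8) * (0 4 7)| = |(0 4 7)(3 10)(5 9 6 8)| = 12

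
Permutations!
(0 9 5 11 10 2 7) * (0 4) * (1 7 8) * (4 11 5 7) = [9, 4, 8, 3, 0, 5, 6, 11, 1, 7, 2, 10] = (0 9 7 11 10 2 8 1 4)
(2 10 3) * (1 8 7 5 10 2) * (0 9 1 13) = (0 9 1 8 7 5 10 3 13) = [9, 8, 2, 13, 4, 10, 6, 5, 7, 1, 3, 11, 12, 0]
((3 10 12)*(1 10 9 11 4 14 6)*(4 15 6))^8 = ((1 10 12 3 9 11 15 6)(4 14))^8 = (15)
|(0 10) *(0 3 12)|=4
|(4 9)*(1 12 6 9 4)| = |(1 12 6 9)| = 4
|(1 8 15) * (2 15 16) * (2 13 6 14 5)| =|(1 8 16 13 6 14 5 2 15)| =9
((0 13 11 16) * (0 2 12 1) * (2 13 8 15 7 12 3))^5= (0 1 12 7 15 8)(2 3)(11 13 16)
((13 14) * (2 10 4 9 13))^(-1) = ((2 10 4 9 13 14))^(-1) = (2 14 13 9 4 10)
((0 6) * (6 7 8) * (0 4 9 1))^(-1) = (0 1 9 4 6 8 7)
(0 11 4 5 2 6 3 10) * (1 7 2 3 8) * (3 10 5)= (0 11 4 3 5 10)(1 7 2 6 8)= [11, 7, 6, 5, 3, 10, 8, 2, 1, 9, 0, 4]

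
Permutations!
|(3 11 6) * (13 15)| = |(3 11 6)(13 15)| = 6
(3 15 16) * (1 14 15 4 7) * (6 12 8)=[0, 14, 2, 4, 7, 5, 12, 1, 6, 9, 10, 11, 8, 13, 15, 16, 3]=(1 14 15 16 3 4 7)(6 12 8)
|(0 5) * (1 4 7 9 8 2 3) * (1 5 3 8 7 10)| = |(0 3 5)(1 4 10)(2 8)(7 9)| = 6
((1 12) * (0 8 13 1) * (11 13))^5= ((0 8 11 13 1 12))^5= (0 12 1 13 11 8)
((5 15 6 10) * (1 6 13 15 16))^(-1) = (1 16 5 10 6)(13 15)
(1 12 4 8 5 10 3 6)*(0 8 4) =(0 8 5 10 3 6 1 12) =[8, 12, 2, 6, 4, 10, 1, 7, 5, 9, 3, 11, 0]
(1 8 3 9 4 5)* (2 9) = [0, 8, 9, 2, 5, 1, 6, 7, 3, 4] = (1 8 3 2 9 4 5)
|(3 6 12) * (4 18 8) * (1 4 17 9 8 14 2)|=|(1 4 18 14 2)(3 6 12)(8 17 9)|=15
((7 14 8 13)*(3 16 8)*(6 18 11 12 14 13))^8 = (18)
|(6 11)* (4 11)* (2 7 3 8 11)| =|(2 7 3 8 11 6 4)| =7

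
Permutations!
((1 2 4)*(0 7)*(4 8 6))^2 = (1 8 4 2 6)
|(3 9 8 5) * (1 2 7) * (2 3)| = 7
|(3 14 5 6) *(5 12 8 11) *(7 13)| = |(3 14 12 8 11 5 6)(7 13)| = 14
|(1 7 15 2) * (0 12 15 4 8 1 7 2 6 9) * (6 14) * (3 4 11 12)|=13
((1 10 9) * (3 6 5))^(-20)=((1 10 9)(3 6 5))^(-20)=(1 10 9)(3 6 5)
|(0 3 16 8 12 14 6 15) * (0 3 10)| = 14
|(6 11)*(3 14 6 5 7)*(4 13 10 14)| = 9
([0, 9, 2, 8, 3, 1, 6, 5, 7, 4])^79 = [0, 4, 2, 7, 8, 9, 6, 1, 5, 3]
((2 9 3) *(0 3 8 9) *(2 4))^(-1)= (0 2 4 3)(8 9)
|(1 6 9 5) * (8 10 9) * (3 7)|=6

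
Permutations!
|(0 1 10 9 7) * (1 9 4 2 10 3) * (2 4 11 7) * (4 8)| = |(0 9 2 10 11 7)(1 3)(4 8)| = 6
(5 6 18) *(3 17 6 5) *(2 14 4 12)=[0, 1, 14, 17, 12, 5, 18, 7, 8, 9, 10, 11, 2, 13, 4, 15, 16, 6, 3]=(2 14 4 12)(3 17 6 18)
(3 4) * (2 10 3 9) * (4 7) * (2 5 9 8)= (2 10 3 7 4 8)(5 9)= [0, 1, 10, 7, 8, 9, 6, 4, 2, 5, 3]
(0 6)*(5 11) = [6, 1, 2, 3, 4, 11, 0, 7, 8, 9, 10, 5] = (0 6)(5 11)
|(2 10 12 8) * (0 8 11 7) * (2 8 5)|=|(0 5 2 10 12 11 7)|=7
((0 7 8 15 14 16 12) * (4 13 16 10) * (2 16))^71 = ((0 7 8 15 14 10 4 13 2 16 12))^71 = (0 10 12 14 16 15 2 8 13 7 4)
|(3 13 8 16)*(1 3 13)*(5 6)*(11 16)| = 4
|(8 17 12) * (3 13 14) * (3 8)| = 6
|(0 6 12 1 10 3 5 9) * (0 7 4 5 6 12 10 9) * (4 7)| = 6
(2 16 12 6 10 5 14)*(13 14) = (2 16 12 6 10 5 13 14) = [0, 1, 16, 3, 4, 13, 10, 7, 8, 9, 5, 11, 6, 14, 2, 15, 12]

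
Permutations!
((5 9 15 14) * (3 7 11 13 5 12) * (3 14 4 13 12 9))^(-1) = ((3 7 11 12 14 9 15 4 13 5))^(-1) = (3 5 13 4 15 9 14 12 11 7)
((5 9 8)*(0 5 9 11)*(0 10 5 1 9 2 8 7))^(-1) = (0 7 9 1)(2 8)(5 10 11)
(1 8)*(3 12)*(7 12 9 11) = [0, 8, 2, 9, 4, 5, 6, 12, 1, 11, 10, 7, 3] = (1 8)(3 9 11 7 12)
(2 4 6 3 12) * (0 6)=(0 6 3 12 2 4)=[6, 1, 4, 12, 0, 5, 3, 7, 8, 9, 10, 11, 2]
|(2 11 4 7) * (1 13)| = |(1 13)(2 11 4 7)| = 4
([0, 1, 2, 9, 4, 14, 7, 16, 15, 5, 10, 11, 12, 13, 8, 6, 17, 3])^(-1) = (3 17 16 7 6 15 8 14 5 9)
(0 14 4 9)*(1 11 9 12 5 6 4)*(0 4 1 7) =(0 14 7)(1 11 9 4 12 5 6) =[14, 11, 2, 3, 12, 6, 1, 0, 8, 4, 10, 9, 5, 13, 7]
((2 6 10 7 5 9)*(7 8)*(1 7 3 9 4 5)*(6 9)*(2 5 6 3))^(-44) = (2 10 4 9 8 6 5)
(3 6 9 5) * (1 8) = (1 8)(3 6 9 5) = [0, 8, 2, 6, 4, 3, 9, 7, 1, 5]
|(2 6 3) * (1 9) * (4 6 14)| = 10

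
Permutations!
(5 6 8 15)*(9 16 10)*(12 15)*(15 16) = (5 6 8 12 16 10 9 15) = [0, 1, 2, 3, 4, 6, 8, 7, 12, 15, 9, 11, 16, 13, 14, 5, 10]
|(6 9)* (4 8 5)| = |(4 8 5)(6 9)| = 6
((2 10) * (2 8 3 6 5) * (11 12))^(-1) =(2 5 6 3 8 10)(11 12)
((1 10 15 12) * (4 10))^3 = (1 15 4 12 10)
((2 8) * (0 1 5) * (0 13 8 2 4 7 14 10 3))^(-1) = ((0 1 5 13 8 4 7 14 10 3))^(-1) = (0 3 10 14 7 4 8 13 5 1)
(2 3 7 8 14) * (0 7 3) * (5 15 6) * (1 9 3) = (0 7 8 14 2)(1 9 3)(5 15 6) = [7, 9, 0, 1, 4, 15, 5, 8, 14, 3, 10, 11, 12, 13, 2, 6]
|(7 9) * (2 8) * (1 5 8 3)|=|(1 5 8 2 3)(7 9)|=10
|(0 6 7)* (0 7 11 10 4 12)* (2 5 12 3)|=|(0 6 11 10 4 3 2 5 12)|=9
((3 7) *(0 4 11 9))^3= (0 9 11 4)(3 7)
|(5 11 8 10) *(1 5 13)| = 6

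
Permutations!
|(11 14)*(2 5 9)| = |(2 5 9)(11 14)| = 6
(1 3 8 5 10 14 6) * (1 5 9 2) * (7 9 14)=(1 3 8 14 6 5 10 7 9 2)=[0, 3, 1, 8, 4, 10, 5, 9, 14, 2, 7, 11, 12, 13, 6]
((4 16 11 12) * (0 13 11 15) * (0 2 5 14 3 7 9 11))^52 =(2 4 9 14 15 12 7 5 16 11 3) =((0 13)(2 5 14 3 7 9 11 12 4 16 15))^52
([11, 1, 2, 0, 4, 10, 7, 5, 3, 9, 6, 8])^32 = (11)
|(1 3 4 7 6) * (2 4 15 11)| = 8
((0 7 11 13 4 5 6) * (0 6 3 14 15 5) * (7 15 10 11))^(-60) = ((0 15 5 3 14 10 11 13 4))^(-60) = (0 3 11)(4 5 10)(13 15 14)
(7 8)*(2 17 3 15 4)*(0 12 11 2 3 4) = (0 12 11 2 17 4 3 15)(7 8) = [12, 1, 17, 15, 3, 5, 6, 8, 7, 9, 10, 2, 11, 13, 14, 0, 16, 4]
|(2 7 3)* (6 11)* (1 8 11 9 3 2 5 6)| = |(1 8 11)(2 7)(3 5 6 9)| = 12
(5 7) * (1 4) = [0, 4, 2, 3, 1, 7, 6, 5] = (1 4)(5 7)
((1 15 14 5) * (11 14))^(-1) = ((1 15 11 14 5))^(-1) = (1 5 14 11 15)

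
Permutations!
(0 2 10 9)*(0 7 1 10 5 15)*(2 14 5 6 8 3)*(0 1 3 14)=(1 10 9 7 3 2 6 8 14 5 15)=[0, 10, 6, 2, 4, 15, 8, 3, 14, 7, 9, 11, 12, 13, 5, 1]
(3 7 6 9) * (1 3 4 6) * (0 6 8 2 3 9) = (0 6)(1 9 4 8 2 3 7) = [6, 9, 3, 7, 8, 5, 0, 1, 2, 4]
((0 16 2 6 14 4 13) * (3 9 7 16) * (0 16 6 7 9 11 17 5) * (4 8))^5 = ((0 3 11 17 5)(2 7 6 14 8 4 13 16))^5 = (17)(2 4 6 16 8 7 13 14)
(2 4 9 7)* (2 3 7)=(2 4 9)(3 7)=[0, 1, 4, 7, 9, 5, 6, 3, 8, 2]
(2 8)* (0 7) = (0 7)(2 8) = [7, 1, 8, 3, 4, 5, 6, 0, 2]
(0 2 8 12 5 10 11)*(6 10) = [2, 1, 8, 3, 4, 6, 10, 7, 12, 9, 11, 0, 5] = (0 2 8 12 5 6 10 11)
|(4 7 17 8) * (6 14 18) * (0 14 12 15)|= 12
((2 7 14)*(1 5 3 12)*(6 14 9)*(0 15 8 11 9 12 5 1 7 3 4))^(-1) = (0 4 5 3 2 14 6 9 11 8 15)(7 12)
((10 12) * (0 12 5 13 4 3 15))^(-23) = ((0 12 10 5 13 4 3 15))^(-23) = (0 12 10 5 13 4 3 15)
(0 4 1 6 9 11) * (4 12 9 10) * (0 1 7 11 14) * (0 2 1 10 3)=(0 12 9 14 2 1 6 3)(4 7 11 10)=[12, 6, 1, 0, 7, 5, 3, 11, 8, 14, 4, 10, 9, 13, 2]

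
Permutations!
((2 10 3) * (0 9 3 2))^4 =(10)(0 9 3)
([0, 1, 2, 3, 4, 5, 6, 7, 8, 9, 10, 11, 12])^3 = (12)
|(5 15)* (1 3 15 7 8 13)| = 7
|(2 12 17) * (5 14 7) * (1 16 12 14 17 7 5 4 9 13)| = |(1 16 12 7 4 9 13)(2 14 5 17)| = 28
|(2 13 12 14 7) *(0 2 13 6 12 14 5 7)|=|(0 2 6 12 5 7 13 14)|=8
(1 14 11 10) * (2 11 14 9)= (14)(1 9 2 11 10)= [0, 9, 11, 3, 4, 5, 6, 7, 8, 2, 1, 10, 12, 13, 14]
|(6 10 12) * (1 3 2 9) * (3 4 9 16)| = |(1 4 9)(2 16 3)(6 10 12)| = 3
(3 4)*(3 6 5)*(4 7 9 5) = (3 7 9 5)(4 6) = [0, 1, 2, 7, 6, 3, 4, 9, 8, 5]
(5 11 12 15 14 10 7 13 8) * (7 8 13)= (5 11 12 15 14 10 8)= [0, 1, 2, 3, 4, 11, 6, 7, 5, 9, 8, 12, 15, 13, 10, 14]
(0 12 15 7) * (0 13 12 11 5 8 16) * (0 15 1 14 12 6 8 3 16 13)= (0 11 5 3 16 15 7)(1 14 12)(6 8 13)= [11, 14, 2, 16, 4, 3, 8, 0, 13, 9, 10, 5, 1, 6, 12, 7, 15]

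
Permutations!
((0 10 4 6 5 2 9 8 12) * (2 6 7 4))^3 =((0 10 2 9 8 12)(4 7)(5 6))^3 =(0 9)(2 12)(4 7)(5 6)(8 10)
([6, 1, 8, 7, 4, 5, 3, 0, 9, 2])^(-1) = [7, 1, 9, 6, 4, 5, 0, 3, 2, 8]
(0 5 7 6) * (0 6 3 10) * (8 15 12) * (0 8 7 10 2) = (0 5 10 8 15 12 7 3 2) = [5, 1, 0, 2, 4, 10, 6, 3, 15, 9, 8, 11, 7, 13, 14, 12]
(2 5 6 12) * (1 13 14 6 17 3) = (1 13 14 6 12 2 5 17 3) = [0, 13, 5, 1, 4, 17, 12, 7, 8, 9, 10, 11, 2, 14, 6, 15, 16, 3]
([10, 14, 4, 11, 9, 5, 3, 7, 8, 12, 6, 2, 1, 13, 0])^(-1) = (0 14 1 12 9 4 2 11 3 6 10)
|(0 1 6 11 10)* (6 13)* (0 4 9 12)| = 9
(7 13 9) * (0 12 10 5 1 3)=(0 12 10 5 1 3)(7 13 9)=[12, 3, 2, 0, 4, 1, 6, 13, 8, 7, 5, 11, 10, 9]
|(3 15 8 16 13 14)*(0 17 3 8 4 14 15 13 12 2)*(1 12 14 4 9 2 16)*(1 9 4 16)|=|(0 17 3 13 15 4 16 14 8 9 2)(1 12)|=22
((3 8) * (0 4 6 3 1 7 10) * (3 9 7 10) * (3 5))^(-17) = (0 9 3 10 6 5 1 4 7 8)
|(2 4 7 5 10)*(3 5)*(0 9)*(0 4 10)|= 6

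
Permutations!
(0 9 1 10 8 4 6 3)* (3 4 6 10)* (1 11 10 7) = (0 9 11 10 8 6 4 7 1 3) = [9, 3, 2, 0, 7, 5, 4, 1, 6, 11, 8, 10]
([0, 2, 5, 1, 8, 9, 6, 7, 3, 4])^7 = [0, 1, 2, 3, 4, 5, 6, 7, 8, 9]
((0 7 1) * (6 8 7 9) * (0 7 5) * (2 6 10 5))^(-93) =(0 5 10 9)(1 7)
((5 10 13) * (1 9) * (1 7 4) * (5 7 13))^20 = (13)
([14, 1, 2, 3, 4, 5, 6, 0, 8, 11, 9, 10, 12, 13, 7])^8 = (0 7 14)(9 10 11)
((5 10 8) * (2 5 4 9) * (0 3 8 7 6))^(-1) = ((0 3 8 4 9 2 5 10 7 6))^(-1) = (0 6 7 10 5 2 9 4 8 3)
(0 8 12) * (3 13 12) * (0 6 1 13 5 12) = (0 8 3 5 12 6 1 13) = [8, 13, 2, 5, 4, 12, 1, 7, 3, 9, 10, 11, 6, 0]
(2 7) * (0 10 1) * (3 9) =(0 10 1)(2 7)(3 9) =[10, 0, 7, 9, 4, 5, 6, 2, 8, 3, 1]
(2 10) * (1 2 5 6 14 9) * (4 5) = (1 2 10 4 5 6 14 9) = [0, 2, 10, 3, 5, 6, 14, 7, 8, 1, 4, 11, 12, 13, 9]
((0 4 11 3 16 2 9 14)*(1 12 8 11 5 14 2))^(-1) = ((0 4 5 14)(1 12 8 11 3 16)(2 9))^(-1) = (0 14 5 4)(1 16 3 11 8 12)(2 9)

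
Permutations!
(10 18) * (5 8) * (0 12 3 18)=(0 12 3 18 10)(5 8)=[12, 1, 2, 18, 4, 8, 6, 7, 5, 9, 0, 11, 3, 13, 14, 15, 16, 17, 10]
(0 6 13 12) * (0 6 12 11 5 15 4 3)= (0 12 6 13 11 5 15 4 3)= [12, 1, 2, 0, 3, 15, 13, 7, 8, 9, 10, 5, 6, 11, 14, 4]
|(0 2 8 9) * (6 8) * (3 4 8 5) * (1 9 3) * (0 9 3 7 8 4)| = 6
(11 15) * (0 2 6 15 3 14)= (0 2 6 15 11 3 14)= [2, 1, 6, 14, 4, 5, 15, 7, 8, 9, 10, 3, 12, 13, 0, 11]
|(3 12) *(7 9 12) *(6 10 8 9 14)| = |(3 7 14 6 10 8 9 12)| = 8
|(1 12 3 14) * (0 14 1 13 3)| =|(0 14 13 3 1 12)| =6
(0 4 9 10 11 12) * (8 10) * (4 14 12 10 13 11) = [14, 1, 2, 3, 9, 5, 6, 7, 13, 8, 4, 10, 0, 11, 12] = (0 14 12)(4 9 8 13 11 10)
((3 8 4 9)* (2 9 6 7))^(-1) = ((2 9 3 8 4 6 7))^(-1) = (2 7 6 4 8 3 9)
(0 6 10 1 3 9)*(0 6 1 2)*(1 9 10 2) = [9, 3, 0, 10, 4, 5, 2, 7, 8, 6, 1] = (0 9 6 2)(1 3 10)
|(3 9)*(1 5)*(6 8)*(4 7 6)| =4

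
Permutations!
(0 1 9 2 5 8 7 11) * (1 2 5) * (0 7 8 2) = [0, 9, 1, 3, 4, 2, 6, 11, 8, 5, 10, 7] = (1 9 5 2)(7 11)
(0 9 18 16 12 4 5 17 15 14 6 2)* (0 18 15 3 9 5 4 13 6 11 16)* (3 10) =(0 5 17 10 3 9 15 14 11 16 12 13 6 2 18) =[5, 1, 18, 9, 4, 17, 2, 7, 8, 15, 3, 16, 13, 6, 11, 14, 12, 10, 0]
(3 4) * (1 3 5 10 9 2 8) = (1 3 4 5 10 9 2 8) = [0, 3, 8, 4, 5, 10, 6, 7, 1, 2, 9]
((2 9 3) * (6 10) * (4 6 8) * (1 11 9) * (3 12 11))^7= ((1 3 2)(4 6 10 8)(9 12 11))^7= (1 3 2)(4 8 10 6)(9 12 11)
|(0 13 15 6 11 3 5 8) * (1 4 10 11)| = 11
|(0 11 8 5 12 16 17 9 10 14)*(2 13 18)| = 30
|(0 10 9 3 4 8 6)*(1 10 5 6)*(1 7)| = |(0 5 6)(1 10 9 3 4 8 7)| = 21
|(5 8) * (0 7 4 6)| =|(0 7 4 6)(5 8)| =4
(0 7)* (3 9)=(0 7)(3 9)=[7, 1, 2, 9, 4, 5, 6, 0, 8, 3]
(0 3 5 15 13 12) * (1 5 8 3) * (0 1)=(1 5 15 13 12)(3 8)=[0, 5, 2, 8, 4, 15, 6, 7, 3, 9, 10, 11, 1, 12, 14, 13]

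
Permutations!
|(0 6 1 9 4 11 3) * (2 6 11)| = 15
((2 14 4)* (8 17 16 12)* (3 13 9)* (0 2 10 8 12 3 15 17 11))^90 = ((0 2 14 4 10 8 11)(3 13 9 15 17 16))^90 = (17)(0 11 8 10 4 14 2)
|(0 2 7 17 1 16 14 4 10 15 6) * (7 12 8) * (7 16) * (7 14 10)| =40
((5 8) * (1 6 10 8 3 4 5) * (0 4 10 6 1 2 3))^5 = ((0 4 5)(2 3 10 8))^5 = (0 5 4)(2 3 10 8)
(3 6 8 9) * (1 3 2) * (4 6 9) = [0, 3, 1, 9, 6, 5, 8, 7, 4, 2] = (1 3 9 2)(4 6 8)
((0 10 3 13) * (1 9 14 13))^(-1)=(0 13 14 9 1 3 10)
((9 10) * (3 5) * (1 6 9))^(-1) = ((1 6 9 10)(3 5))^(-1) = (1 10 9 6)(3 5)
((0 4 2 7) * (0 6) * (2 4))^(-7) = ((0 2 7 6))^(-7) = (0 2 7 6)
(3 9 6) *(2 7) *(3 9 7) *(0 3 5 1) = (0 3 7 2 5 1)(6 9) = [3, 0, 5, 7, 4, 1, 9, 2, 8, 6]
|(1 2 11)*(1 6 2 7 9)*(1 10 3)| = 15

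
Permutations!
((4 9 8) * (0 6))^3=(9)(0 6)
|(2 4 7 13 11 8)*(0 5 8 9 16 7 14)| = 30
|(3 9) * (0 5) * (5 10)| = 6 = |(0 10 5)(3 9)|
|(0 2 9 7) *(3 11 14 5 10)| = |(0 2 9 7)(3 11 14 5 10)| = 20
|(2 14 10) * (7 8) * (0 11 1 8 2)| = 8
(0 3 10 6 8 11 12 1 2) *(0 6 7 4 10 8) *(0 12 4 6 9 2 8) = (0 3)(1 8 11 4 10 7 6 12)(2 9) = [3, 8, 9, 0, 10, 5, 12, 6, 11, 2, 7, 4, 1]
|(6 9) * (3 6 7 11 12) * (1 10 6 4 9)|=6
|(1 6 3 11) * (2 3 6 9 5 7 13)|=|(1 9 5 7 13 2 3 11)|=8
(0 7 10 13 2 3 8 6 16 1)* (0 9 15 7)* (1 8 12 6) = [0, 9, 3, 12, 4, 5, 16, 10, 1, 15, 13, 11, 6, 2, 14, 7, 8] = (1 9 15 7 10 13 2 3 12 6 16 8)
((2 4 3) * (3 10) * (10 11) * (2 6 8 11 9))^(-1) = (2 9 4)(3 10 11 8 6)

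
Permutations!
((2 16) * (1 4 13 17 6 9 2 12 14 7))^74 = (1 12 9 13 7 16 6 4 14 2 17)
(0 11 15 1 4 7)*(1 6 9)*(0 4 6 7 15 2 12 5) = (0 11 2 12 5)(1 6 9)(4 15 7) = [11, 6, 12, 3, 15, 0, 9, 4, 8, 1, 10, 2, 5, 13, 14, 7]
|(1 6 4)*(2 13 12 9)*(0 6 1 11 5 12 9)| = 6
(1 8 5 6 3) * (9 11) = (1 8 5 6 3)(9 11) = [0, 8, 2, 1, 4, 6, 3, 7, 5, 11, 10, 9]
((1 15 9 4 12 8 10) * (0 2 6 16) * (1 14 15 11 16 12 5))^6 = (0 14 11 8 5 6 9)(1 12 4 2 15 16 10)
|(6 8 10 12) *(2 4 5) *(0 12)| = 15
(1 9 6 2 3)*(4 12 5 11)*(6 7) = [0, 9, 3, 1, 12, 11, 2, 6, 8, 7, 10, 4, 5] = (1 9 7 6 2 3)(4 12 5 11)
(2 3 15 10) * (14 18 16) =[0, 1, 3, 15, 4, 5, 6, 7, 8, 9, 2, 11, 12, 13, 18, 10, 14, 17, 16] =(2 3 15 10)(14 18 16)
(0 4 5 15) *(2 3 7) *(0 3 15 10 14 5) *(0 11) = (0 4 11)(2 15 3 7)(5 10 14) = [4, 1, 15, 7, 11, 10, 6, 2, 8, 9, 14, 0, 12, 13, 5, 3]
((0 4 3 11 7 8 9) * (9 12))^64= (12)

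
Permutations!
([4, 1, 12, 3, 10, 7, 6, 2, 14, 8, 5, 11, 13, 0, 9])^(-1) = (0 13 12 2 7 5 10 4)(8 9 14)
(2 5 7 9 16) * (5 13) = (2 13 5 7 9 16) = [0, 1, 13, 3, 4, 7, 6, 9, 8, 16, 10, 11, 12, 5, 14, 15, 2]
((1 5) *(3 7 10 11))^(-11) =((1 5)(3 7 10 11))^(-11) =(1 5)(3 7 10 11)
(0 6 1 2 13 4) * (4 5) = (0 6 1 2 13 5 4) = [6, 2, 13, 3, 0, 4, 1, 7, 8, 9, 10, 11, 12, 5]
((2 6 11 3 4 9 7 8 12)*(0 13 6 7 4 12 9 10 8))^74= ((0 13 6 11 3 12 2 7)(4 10 8 9))^74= (0 6 3 2)(4 8)(7 13 11 12)(9 10)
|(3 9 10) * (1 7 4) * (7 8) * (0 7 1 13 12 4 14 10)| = |(0 7 14 10 3 9)(1 8)(4 13 12)| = 6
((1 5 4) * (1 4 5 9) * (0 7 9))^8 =((0 7 9 1))^8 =(9)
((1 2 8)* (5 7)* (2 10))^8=((1 10 2 8)(5 7))^8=(10)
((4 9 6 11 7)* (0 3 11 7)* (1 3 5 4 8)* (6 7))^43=((0 5 4 9 7 8 1 3 11))^43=(0 3 8 9 5 11 1 7 4)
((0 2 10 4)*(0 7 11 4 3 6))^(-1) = (0 6 3 10 2)(4 11 7)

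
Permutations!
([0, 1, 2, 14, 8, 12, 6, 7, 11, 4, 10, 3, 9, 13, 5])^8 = (14)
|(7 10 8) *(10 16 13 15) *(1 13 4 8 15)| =|(1 13)(4 8 7 16)(10 15)| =4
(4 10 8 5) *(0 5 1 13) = [5, 13, 2, 3, 10, 4, 6, 7, 1, 9, 8, 11, 12, 0] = (0 5 4 10 8 1 13)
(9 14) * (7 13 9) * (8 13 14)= (7 14)(8 13 9)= [0, 1, 2, 3, 4, 5, 6, 14, 13, 8, 10, 11, 12, 9, 7]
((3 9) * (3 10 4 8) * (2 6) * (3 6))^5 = ((2 3 9 10 4 8 6))^5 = (2 8 10 3 6 4 9)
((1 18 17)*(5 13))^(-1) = (1 17 18)(5 13)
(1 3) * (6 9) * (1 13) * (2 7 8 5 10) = [0, 3, 7, 13, 4, 10, 9, 8, 5, 6, 2, 11, 12, 1] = (1 3 13)(2 7 8 5 10)(6 9)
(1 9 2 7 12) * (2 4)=(1 9 4 2 7 12)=[0, 9, 7, 3, 2, 5, 6, 12, 8, 4, 10, 11, 1]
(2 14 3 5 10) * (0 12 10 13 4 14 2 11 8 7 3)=(0 12 10 11 8 7 3 5 13 4 14)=[12, 1, 2, 5, 14, 13, 6, 3, 7, 9, 11, 8, 10, 4, 0]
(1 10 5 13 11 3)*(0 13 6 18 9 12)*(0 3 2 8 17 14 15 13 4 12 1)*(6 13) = (0 4 12 3)(1 10 5 13 11 2 8 17 14 15 6 18 9) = [4, 10, 8, 0, 12, 13, 18, 7, 17, 1, 5, 2, 3, 11, 15, 6, 16, 14, 9]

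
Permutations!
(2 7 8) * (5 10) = (2 7 8)(5 10) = [0, 1, 7, 3, 4, 10, 6, 8, 2, 9, 5]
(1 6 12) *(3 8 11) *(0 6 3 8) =(0 6 12 1 3)(8 11) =[6, 3, 2, 0, 4, 5, 12, 7, 11, 9, 10, 8, 1]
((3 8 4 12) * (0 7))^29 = ((0 7)(3 8 4 12))^29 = (0 7)(3 8 4 12)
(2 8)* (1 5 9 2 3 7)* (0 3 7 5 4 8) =(0 3 5 9 2)(1 4 8 7) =[3, 4, 0, 5, 8, 9, 6, 1, 7, 2]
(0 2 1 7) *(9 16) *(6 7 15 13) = (0 2 1 15 13 6 7)(9 16) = [2, 15, 1, 3, 4, 5, 7, 0, 8, 16, 10, 11, 12, 6, 14, 13, 9]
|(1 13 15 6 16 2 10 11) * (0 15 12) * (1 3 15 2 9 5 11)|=42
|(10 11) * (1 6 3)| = 6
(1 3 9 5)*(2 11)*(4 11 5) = [0, 3, 5, 9, 11, 1, 6, 7, 8, 4, 10, 2] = (1 3 9 4 11 2 5)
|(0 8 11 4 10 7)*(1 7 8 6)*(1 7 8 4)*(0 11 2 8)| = |(0 6 7 11 1)(2 8)(4 10)| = 10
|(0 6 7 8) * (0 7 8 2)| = 5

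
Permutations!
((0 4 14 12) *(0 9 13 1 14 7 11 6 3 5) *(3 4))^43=(0 3 5)(1 9 14 13 12)(4 6 11 7)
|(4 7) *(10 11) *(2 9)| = 2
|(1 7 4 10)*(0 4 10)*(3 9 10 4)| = |(0 3 9 10 1 7 4)| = 7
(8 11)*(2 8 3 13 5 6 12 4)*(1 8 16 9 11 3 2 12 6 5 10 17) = (1 8 3 13 10 17)(2 16 9 11)(4 12) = [0, 8, 16, 13, 12, 5, 6, 7, 3, 11, 17, 2, 4, 10, 14, 15, 9, 1]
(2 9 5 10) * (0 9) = (0 9 5 10 2) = [9, 1, 0, 3, 4, 10, 6, 7, 8, 5, 2]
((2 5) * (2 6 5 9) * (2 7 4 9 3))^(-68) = (4 9 7)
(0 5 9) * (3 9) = (0 5 3 9) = [5, 1, 2, 9, 4, 3, 6, 7, 8, 0]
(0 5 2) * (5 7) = (0 7 5 2) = [7, 1, 0, 3, 4, 2, 6, 5]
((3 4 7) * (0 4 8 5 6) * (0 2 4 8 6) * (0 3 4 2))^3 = ((0 8 5 3 6)(4 7))^3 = (0 3 8 6 5)(4 7)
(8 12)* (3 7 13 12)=(3 7 13 12 8)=[0, 1, 2, 7, 4, 5, 6, 13, 3, 9, 10, 11, 8, 12]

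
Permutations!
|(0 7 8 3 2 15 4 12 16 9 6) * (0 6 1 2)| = 28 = |(0 7 8 3)(1 2 15 4 12 16 9)|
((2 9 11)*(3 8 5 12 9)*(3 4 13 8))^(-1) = ((2 4 13 8 5 12 9 11))^(-1) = (2 11 9 12 5 8 13 4)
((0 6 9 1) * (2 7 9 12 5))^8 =(12)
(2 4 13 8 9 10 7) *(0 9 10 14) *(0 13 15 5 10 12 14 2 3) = (0 9 2 4 15 5 10 7 3)(8 12 14 13) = [9, 1, 4, 0, 15, 10, 6, 3, 12, 2, 7, 11, 14, 8, 13, 5]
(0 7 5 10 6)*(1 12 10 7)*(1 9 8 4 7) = (0 9 8 4 7 5 1 12 10 6) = [9, 12, 2, 3, 7, 1, 0, 5, 4, 8, 6, 11, 10]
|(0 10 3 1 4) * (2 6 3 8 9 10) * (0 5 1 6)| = 6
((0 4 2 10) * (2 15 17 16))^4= ((0 4 15 17 16 2 10))^4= (0 16 4 2 15 10 17)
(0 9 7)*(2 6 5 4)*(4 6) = (0 9 7)(2 4)(5 6) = [9, 1, 4, 3, 2, 6, 5, 0, 8, 7]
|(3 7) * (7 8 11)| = |(3 8 11 7)| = 4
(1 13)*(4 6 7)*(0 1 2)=(0 1 13 2)(4 6 7)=[1, 13, 0, 3, 6, 5, 7, 4, 8, 9, 10, 11, 12, 2]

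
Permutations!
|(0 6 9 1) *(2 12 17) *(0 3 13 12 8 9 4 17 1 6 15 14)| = |(0 15 14)(1 3 13 12)(2 8 9 6 4 17)| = 12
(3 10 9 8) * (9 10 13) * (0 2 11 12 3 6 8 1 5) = (0 2 11 12 3 13 9 1 5)(6 8) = [2, 5, 11, 13, 4, 0, 8, 7, 6, 1, 10, 12, 3, 9]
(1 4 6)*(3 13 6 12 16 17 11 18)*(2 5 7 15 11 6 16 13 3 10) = [0, 4, 5, 3, 12, 7, 1, 15, 8, 9, 2, 18, 13, 16, 14, 11, 17, 6, 10] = (1 4 12 13 16 17 6)(2 5 7 15 11 18 10)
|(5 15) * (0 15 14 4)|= |(0 15 5 14 4)|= 5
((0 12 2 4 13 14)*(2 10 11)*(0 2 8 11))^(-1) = (0 10 12)(2 14 13 4)(8 11)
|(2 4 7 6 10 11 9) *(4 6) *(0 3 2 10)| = 12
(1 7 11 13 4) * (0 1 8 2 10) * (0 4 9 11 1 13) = (0 13 9 11)(1 7)(2 10 4 8) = [13, 7, 10, 3, 8, 5, 6, 1, 2, 11, 4, 0, 12, 9]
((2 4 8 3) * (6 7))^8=(8)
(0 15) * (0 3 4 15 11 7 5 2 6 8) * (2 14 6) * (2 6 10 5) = (0 11 7 2 6 8)(3 4 15)(5 14 10) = [11, 1, 6, 4, 15, 14, 8, 2, 0, 9, 5, 7, 12, 13, 10, 3]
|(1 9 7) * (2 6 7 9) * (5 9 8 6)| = |(1 2 5 9 8 6 7)| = 7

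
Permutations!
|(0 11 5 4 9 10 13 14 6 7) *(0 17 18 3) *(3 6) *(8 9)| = |(0 11 5 4 8 9 10 13 14 3)(6 7 17 18)| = 20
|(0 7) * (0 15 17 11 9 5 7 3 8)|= 6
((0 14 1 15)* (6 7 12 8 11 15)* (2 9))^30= ((0 14 1 6 7 12 8 11 15)(2 9))^30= (0 6 8)(1 12 15)(7 11 14)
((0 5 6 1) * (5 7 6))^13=(0 7 6 1)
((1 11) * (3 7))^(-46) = (11)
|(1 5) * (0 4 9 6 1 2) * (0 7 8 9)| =14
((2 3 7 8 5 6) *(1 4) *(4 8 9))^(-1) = (1 4 9 7 3 2 6 5 8)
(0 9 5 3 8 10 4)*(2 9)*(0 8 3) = (0 2 9 5)(4 8 10) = [2, 1, 9, 3, 8, 0, 6, 7, 10, 5, 4]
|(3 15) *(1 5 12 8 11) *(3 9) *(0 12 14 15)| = |(0 12 8 11 1 5 14 15 9 3)| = 10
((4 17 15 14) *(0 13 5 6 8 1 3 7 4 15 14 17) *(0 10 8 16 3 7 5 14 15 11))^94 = ((0 13 14 11)(1 7 4 10 8)(3 5 6 16)(15 17))^94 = (17)(0 14)(1 8 10 4 7)(3 6)(5 16)(11 13)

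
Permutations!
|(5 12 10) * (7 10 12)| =|(12)(5 7 10)| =3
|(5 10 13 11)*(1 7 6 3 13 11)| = 15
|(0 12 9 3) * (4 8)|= 4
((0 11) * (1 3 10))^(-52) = ((0 11)(1 3 10))^(-52) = (11)(1 10 3)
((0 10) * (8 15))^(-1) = (0 10)(8 15)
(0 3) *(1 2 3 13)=[13, 2, 3, 0, 4, 5, 6, 7, 8, 9, 10, 11, 12, 1]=(0 13 1 2 3)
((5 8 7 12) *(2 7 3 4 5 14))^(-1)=(2 14 12 7)(3 8 5 4)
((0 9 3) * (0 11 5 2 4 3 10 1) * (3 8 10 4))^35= (0 1 10 8 4 9)(2 5 11 3)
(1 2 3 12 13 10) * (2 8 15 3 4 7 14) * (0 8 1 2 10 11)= (0 8 15 3 12 13 11)(2 4 7 14 10)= [8, 1, 4, 12, 7, 5, 6, 14, 15, 9, 2, 0, 13, 11, 10, 3]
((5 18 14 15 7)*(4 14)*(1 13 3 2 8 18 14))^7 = ((1 13 3 2 8 18 4)(5 14 15 7))^7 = (18)(5 7 15 14)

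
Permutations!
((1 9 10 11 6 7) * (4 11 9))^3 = (1 6 4 7 11)(9 10) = ((1 4 11 6 7)(9 10))^3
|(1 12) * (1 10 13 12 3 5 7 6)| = |(1 3 5 7 6)(10 13 12)| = 15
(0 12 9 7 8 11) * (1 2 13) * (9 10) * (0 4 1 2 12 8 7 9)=[8, 12, 13, 3, 1, 5, 6, 7, 11, 9, 0, 4, 10, 2]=(0 8 11 4 1 12 10)(2 13)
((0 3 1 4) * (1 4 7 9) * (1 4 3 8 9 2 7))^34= (0 9)(4 8)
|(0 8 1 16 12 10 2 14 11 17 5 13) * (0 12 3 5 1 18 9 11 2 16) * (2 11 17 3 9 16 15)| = 63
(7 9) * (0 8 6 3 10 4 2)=[8, 1, 0, 10, 2, 5, 3, 9, 6, 7, 4]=(0 8 6 3 10 4 2)(7 9)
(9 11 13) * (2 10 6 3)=(2 10 6 3)(9 11 13)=[0, 1, 10, 2, 4, 5, 3, 7, 8, 11, 6, 13, 12, 9]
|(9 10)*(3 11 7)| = 6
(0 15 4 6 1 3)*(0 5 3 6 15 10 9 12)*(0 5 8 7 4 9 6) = (0 10 6 1)(3 8 7 4 15 9 12 5) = [10, 0, 2, 8, 15, 3, 1, 4, 7, 12, 6, 11, 5, 13, 14, 9]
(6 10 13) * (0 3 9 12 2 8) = [3, 1, 8, 9, 4, 5, 10, 7, 0, 12, 13, 11, 2, 6] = (0 3 9 12 2 8)(6 10 13)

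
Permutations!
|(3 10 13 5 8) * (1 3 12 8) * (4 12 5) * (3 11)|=9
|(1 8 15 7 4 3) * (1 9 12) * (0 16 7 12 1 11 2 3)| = |(0 16 7 4)(1 8 15 12 11 2 3 9)| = 8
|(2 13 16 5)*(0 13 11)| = 6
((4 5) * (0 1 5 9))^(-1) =(0 9 4 5 1)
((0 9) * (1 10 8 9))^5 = (10)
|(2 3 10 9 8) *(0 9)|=|(0 9 8 2 3 10)|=6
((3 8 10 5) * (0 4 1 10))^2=((0 4 1 10 5 3 8))^2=(0 1 5 8 4 10 3)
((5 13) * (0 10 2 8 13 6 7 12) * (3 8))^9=((0 10 2 3 8 13 5 6 7 12))^9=(0 12 7 6 5 13 8 3 2 10)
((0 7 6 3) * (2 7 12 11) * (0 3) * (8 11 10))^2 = (0 10 11 7)(2 6 12 8)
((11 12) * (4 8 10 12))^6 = (4 8 10 12 11)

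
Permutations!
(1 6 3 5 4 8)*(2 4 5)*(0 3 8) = [3, 6, 4, 2, 0, 5, 8, 7, 1] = (0 3 2 4)(1 6 8)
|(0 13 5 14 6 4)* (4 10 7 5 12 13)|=10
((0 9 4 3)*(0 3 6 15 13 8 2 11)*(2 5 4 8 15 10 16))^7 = (0 16 4 9 2 6 8 11 10 5)(13 15)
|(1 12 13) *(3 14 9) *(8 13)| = 12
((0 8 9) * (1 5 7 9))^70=(0 7 1)(5 8 9)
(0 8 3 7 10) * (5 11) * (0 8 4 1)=(0 4 1)(3 7 10 8)(5 11)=[4, 0, 2, 7, 1, 11, 6, 10, 3, 9, 8, 5]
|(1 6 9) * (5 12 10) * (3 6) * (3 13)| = |(1 13 3 6 9)(5 12 10)| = 15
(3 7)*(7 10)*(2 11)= (2 11)(3 10 7)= [0, 1, 11, 10, 4, 5, 6, 3, 8, 9, 7, 2]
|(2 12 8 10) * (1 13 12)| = 6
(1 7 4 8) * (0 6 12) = (0 6 12)(1 7 4 8) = [6, 7, 2, 3, 8, 5, 12, 4, 1, 9, 10, 11, 0]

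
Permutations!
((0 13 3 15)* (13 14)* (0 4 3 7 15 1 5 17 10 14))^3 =((1 5 17 10 14 13 7 15 4 3))^3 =(1 10 7 3 17 13 4 5 14 15)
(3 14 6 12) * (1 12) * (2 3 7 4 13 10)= (1 12 7 4 13 10 2 3 14 6)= [0, 12, 3, 14, 13, 5, 1, 4, 8, 9, 2, 11, 7, 10, 6]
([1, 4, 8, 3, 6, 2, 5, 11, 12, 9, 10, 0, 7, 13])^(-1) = [11, 0, 5, 3, 1, 6, 4, 12, 2, 9, 10, 7, 8, 13]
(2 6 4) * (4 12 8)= [0, 1, 6, 3, 2, 5, 12, 7, 4, 9, 10, 11, 8]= (2 6 12 8 4)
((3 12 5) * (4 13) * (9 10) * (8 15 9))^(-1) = (3 5 12)(4 13)(8 10 9 15)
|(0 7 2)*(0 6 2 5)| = 6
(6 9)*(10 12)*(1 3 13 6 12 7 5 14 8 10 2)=(1 3 13 6 9 12 2)(5 14 8 10 7)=[0, 3, 1, 13, 4, 14, 9, 5, 10, 12, 7, 11, 2, 6, 8]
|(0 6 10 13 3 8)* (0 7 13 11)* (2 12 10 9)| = 28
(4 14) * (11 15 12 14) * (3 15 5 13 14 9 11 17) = (3 15 12 9 11 5 13 14 4 17) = [0, 1, 2, 15, 17, 13, 6, 7, 8, 11, 10, 5, 9, 14, 4, 12, 16, 3]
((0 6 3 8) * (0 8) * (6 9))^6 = (0 6)(3 9) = ((0 9 6 3))^6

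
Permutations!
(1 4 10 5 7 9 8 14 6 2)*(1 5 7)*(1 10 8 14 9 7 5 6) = (1 4 8 9 14)(2 6)(5 10) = [0, 4, 6, 3, 8, 10, 2, 7, 9, 14, 5, 11, 12, 13, 1]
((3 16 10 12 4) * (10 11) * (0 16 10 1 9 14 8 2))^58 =(0 11 9 8)(1 14 2 16)(3 12)(4 10)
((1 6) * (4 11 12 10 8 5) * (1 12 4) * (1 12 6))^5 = (4 11)(5 12 10 8)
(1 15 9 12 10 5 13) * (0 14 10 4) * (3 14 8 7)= (0 8 7 3 14 10 5 13 1 15 9 12 4)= [8, 15, 2, 14, 0, 13, 6, 3, 7, 12, 5, 11, 4, 1, 10, 9]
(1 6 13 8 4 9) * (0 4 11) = (0 4 9 1 6 13 8 11) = [4, 6, 2, 3, 9, 5, 13, 7, 11, 1, 10, 0, 12, 8]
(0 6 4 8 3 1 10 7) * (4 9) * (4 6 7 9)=(0 7)(1 10 9 6 4 8 3)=[7, 10, 2, 1, 8, 5, 4, 0, 3, 6, 9]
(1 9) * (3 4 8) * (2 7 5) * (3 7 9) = (1 3 4 8 7 5 2 9) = [0, 3, 9, 4, 8, 2, 6, 5, 7, 1]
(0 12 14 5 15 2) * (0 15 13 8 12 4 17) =(0 4 17)(2 15)(5 13 8 12 14) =[4, 1, 15, 3, 17, 13, 6, 7, 12, 9, 10, 11, 14, 8, 5, 2, 16, 0]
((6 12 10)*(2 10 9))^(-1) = ((2 10 6 12 9))^(-1) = (2 9 12 6 10)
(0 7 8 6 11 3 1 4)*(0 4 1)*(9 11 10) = (0 7 8 6 10 9 11 3) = [7, 1, 2, 0, 4, 5, 10, 8, 6, 11, 9, 3]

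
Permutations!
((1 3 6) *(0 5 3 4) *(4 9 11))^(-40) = (11)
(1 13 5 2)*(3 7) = (1 13 5 2)(3 7) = [0, 13, 1, 7, 4, 2, 6, 3, 8, 9, 10, 11, 12, 5]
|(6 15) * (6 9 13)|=|(6 15 9 13)|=4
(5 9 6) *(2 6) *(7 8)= (2 6 5 9)(7 8)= [0, 1, 6, 3, 4, 9, 5, 8, 7, 2]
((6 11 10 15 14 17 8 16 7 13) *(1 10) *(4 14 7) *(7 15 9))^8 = (1 10 9 7 13 6 11)(4 8 14 16 17)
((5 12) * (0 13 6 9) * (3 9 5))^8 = ((0 13 6 5 12 3 9))^8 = (0 13 6 5 12 3 9)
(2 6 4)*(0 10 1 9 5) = (0 10 1 9 5)(2 6 4) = [10, 9, 6, 3, 2, 0, 4, 7, 8, 5, 1]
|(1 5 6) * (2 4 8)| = |(1 5 6)(2 4 8)| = 3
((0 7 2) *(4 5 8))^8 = ((0 7 2)(4 5 8))^8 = (0 2 7)(4 8 5)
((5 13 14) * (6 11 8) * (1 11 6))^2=(1 8 11)(5 14 13)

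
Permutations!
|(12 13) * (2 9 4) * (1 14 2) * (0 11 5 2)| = |(0 11 5 2 9 4 1 14)(12 13)| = 8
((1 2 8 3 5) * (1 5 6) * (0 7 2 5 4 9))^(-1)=((0 7 2 8 3 6 1 5 4 9))^(-1)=(0 9 4 5 1 6 3 8 2 7)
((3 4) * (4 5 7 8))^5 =((3 5 7 8 4))^5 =(8)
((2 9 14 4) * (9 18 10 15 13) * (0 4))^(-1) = (0 14 9 13 15 10 18 2 4)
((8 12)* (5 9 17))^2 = ((5 9 17)(8 12))^2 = (5 17 9)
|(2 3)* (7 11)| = 2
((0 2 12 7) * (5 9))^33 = (0 2 12 7)(5 9)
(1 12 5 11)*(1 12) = (5 11 12) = [0, 1, 2, 3, 4, 11, 6, 7, 8, 9, 10, 12, 5]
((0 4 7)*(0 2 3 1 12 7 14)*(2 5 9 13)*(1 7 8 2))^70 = ((0 4 14)(1 12 8 2 3 7 5 9 13))^70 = (0 4 14)(1 9 7 2 12 13 5 3 8)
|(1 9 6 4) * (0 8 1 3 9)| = 12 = |(0 8 1)(3 9 6 4)|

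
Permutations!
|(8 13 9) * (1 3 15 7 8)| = 7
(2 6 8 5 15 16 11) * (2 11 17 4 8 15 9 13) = (2 6 15 16 17 4 8 5 9 13) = [0, 1, 6, 3, 8, 9, 15, 7, 5, 13, 10, 11, 12, 2, 14, 16, 17, 4]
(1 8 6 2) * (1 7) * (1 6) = [0, 8, 7, 3, 4, 5, 2, 6, 1] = (1 8)(2 7 6)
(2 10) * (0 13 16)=(0 13 16)(2 10)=[13, 1, 10, 3, 4, 5, 6, 7, 8, 9, 2, 11, 12, 16, 14, 15, 0]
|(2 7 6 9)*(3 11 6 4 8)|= |(2 7 4 8 3 11 6 9)|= 8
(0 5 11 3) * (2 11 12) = (0 5 12 2 11 3) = [5, 1, 11, 0, 4, 12, 6, 7, 8, 9, 10, 3, 2]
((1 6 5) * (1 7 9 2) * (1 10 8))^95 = ((1 6 5 7 9 2 10 8))^95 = (1 8 10 2 9 7 5 6)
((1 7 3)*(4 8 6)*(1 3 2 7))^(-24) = ((2 7)(4 8 6))^(-24) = (8)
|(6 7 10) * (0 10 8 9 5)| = 7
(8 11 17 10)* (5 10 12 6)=(5 10 8 11 17 12 6)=[0, 1, 2, 3, 4, 10, 5, 7, 11, 9, 8, 17, 6, 13, 14, 15, 16, 12]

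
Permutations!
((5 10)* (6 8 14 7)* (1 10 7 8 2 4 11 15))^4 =(1 6 15 7 11 5 4 10 2) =((1 10 5 7 6 2 4 11 15)(8 14))^4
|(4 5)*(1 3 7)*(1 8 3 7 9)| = |(1 7 8 3 9)(4 5)| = 10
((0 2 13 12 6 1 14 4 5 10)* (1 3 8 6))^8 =(0 10 5 4 14 1 12 13 2)(3 6 8)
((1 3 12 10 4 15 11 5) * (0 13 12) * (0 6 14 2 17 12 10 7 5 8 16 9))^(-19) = (0 9 16 8 11 15 4 10 13)(1 5 7 12 17 2 14 6 3)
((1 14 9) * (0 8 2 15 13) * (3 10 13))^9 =((0 8 2 15 3 10 13)(1 14 9))^9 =(0 2 3 13 8 15 10)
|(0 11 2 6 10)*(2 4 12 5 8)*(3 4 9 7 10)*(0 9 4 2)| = |(0 11 4 12 5 8)(2 6 3)(7 10 9)| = 6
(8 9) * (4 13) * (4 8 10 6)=(4 13 8 9 10 6)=[0, 1, 2, 3, 13, 5, 4, 7, 9, 10, 6, 11, 12, 8]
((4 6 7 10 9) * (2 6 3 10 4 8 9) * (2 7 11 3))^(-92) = (2 4 7 10 3 11 6)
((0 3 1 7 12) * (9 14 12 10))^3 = ((0 3 1 7 10 9 14 12))^3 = (0 7 14 3 10 12 1 9)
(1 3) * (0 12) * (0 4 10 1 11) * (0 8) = (0 12 4 10 1 3 11 8) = [12, 3, 2, 11, 10, 5, 6, 7, 0, 9, 1, 8, 4]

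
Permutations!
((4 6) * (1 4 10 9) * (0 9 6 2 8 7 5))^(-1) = (0 5 7 8 2 4 1 9)(6 10) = ((0 9 1 4 2 8 7 5)(6 10))^(-1)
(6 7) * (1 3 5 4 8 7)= (1 3 5 4 8 7 6)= [0, 3, 2, 5, 8, 4, 1, 6, 7]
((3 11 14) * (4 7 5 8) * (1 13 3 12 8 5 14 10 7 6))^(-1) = (1 6 4 8 12 14 7 10 11 3 13)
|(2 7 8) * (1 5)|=6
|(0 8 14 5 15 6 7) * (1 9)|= 14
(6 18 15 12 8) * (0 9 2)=[9, 1, 0, 3, 4, 5, 18, 7, 6, 2, 10, 11, 8, 13, 14, 12, 16, 17, 15]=(0 9 2)(6 18 15 12 8)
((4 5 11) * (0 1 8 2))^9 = (11)(0 1 8 2)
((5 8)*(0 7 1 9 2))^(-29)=(0 7 1 9 2)(5 8)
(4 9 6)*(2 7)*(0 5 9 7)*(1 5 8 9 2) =(0 8 9 6 4 7 1 5 2) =[8, 5, 0, 3, 7, 2, 4, 1, 9, 6]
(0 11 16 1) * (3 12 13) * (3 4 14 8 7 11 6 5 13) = (0 6 5 13 4 14 8 7 11 16 1)(3 12) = [6, 0, 2, 12, 14, 13, 5, 11, 7, 9, 10, 16, 3, 4, 8, 15, 1]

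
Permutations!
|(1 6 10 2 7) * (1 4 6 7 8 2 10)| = 4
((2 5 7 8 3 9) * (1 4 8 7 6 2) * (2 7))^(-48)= ((1 4 8 3 9)(2 5 6 7))^(-48)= (1 8 9 4 3)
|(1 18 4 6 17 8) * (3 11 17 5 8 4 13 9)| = 11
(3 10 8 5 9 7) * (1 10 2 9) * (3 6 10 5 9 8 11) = (1 5)(2 8 9 7 6 10 11 3) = [0, 5, 8, 2, 4, 1, 10, 6, 9, 7, 11, 3]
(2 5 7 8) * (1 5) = (1 5 7 8 2) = [0, 5, 1, 3, 4, 7, 6, 8, 2]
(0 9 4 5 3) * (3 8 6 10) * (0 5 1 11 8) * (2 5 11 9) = (0 2 5)(1 9 4)(3 11 8 6 10) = [2, 9, 5, 11, 1, 0, 10, 7, 6, 4, 3, 8]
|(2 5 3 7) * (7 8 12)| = |(2 5 3 8 12 7)| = 6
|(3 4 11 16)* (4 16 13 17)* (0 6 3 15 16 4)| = 14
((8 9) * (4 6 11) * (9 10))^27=((4 6 11)(8 10 9))^27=(11)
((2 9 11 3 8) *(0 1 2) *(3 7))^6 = (0 3 11 2)(1 8 7 9)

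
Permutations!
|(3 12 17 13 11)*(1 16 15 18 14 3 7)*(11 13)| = 10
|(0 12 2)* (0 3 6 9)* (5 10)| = 6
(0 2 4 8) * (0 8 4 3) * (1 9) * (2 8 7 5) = (0 8 7 5 2 3)(1 9) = [8, 9, 3, 0, 4, 2, 6, 5, 7, 1]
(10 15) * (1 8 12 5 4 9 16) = (1 8 12 5 4 9 16)(10 15) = [0, 8, 2, 3, 9, 4, 6, 7, 12, 16, 15, 11, 5, 13, 14, 10, 1]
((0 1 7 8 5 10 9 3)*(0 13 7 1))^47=((3 13 7 8 5 10 9))^47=(3 10 8 13 9 5 7)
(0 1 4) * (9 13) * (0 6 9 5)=(0 1 4 6 9 13 5)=[1, 4, 2, 3, 6, 0, 9, 7, 8, 13, 10, 11, 12, 5]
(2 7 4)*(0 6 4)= (0 6 4 2 7)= [6, 1, 7, 3, 2, 5, 4, 0]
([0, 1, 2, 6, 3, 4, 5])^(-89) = (3 4 5 6)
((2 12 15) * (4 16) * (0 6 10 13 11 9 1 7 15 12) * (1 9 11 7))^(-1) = (0 2 15 7 13 10 6)(4 16) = ((0 6 10 13 7 15 2)(4 16))^(-1)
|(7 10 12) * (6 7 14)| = 5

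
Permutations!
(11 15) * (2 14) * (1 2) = (1 2 14)(11 15) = [0, 2, 14, 3, 4, 5, 6, 7, 8, 9, 10, 15, 12, 13, 1, 11]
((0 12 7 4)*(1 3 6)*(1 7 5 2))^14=((0 12 5 2 1 3 6 7 4))^14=(0 3 12 6 5 7 2 4 1)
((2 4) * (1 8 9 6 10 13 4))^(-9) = (1 2 4 13 10 6 9 8)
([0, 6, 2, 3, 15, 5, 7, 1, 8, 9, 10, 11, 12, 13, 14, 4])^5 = (1 7 6)(4 15)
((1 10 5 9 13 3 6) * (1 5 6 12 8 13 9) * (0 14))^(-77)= (0 14)(1 5 6 10)(3 13 8 12)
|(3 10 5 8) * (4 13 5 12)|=7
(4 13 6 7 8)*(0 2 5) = (0 2 5)(4 13 6 7 8) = [2, 1, 5, 3, 13, 0, 7, 8, 4, 9, 10, 11, 12, 6]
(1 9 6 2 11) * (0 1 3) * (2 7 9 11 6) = (0 1 11 3)(2 6 7 9) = [1, 11, 6, 0, 4, 5, 7, 9, 8, 2, 10, 3]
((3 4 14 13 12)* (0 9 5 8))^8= ((0 9 5 8)(3 4 14 13 12))^8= (3 13 4 12 14)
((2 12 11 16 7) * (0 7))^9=(0 12)(2 16)(7 11)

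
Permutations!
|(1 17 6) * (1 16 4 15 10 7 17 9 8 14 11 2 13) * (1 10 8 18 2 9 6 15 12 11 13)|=63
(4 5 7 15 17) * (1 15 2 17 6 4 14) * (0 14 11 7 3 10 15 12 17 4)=(0 14 1 12 17 11 7 2 4 5 3 10 15 6)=[14, 12, 4, 10, 5, 3, 0, 2, 8, 9, 15, 7, 17, 13, 1, 6, 16, 11]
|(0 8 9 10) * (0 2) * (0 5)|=|(0 8 9 10 2 5)|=6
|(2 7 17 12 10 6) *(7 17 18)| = 10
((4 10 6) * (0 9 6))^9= ((0 9 6 4 10))^9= (0 10 4 6 9)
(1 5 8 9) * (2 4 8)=(1 5 2 4 8 9)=[0, 5, 4, 3, 8, 2, 6, 7, 9, 1]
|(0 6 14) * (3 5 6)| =|(0 3 5 6 14)| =5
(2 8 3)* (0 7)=(0 7)(2 8 3)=[7, 1, 8, 2, 4, 5, 6, 0, 3]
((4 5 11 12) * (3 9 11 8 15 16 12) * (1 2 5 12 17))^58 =(1 5 15 17 2 8 16)(3 9 11)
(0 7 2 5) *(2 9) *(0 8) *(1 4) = (0 7 9 2 5 8)(1 4) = [7, 4, 5, 3, 1, 8, 6, 9, 0, 2]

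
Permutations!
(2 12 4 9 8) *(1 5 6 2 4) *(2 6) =[0, 5, 12, 3, 9, 2, 6, 7, 4, 8, 10, 11, 1] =(1 5 2 12)(4 9 8)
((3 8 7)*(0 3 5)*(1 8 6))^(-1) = (0 5 7 8 1 6 3)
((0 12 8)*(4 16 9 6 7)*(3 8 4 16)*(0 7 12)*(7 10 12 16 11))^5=((3 8 10 12 4)(6 16 9)(7 11))^5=(6 9 16)(7 11)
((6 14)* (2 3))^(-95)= (2 3)(6 14)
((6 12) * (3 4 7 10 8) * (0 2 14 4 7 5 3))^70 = (0 10 3 4 2 8 7 5 14)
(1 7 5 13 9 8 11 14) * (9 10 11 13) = [0, 7, 2, 3, 4, 9, 6, 5, 13, 8, 11, 14, 12, 10, 1] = (1 7 5 9 8 13 10 11 14)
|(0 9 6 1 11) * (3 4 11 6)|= 10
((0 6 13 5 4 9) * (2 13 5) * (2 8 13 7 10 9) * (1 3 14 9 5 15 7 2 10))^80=((0 6 15 7 1 3 14 9)(4 10 5)(8 13))^80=(15)(4 5 10)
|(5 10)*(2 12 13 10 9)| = |(2 12 13 10 5 9)| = 6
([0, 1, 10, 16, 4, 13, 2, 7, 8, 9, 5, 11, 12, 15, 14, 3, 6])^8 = [0, 1, 2, 3, 4, 5, 6, 7, 8, 9, 10, 11, 12, 13, 14, 15, 16]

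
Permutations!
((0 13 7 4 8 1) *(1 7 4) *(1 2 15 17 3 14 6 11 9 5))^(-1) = ((0 13 4 8 7 2 15 17 3 14 6 11 9 5 1))^(-1) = (0 1 5 9 11 6 14 3 17 15 2 7 8 4 13)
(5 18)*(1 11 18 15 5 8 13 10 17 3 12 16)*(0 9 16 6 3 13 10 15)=(0 9 16 1 11 18 8 10 17 13 15 5)(3 12 6)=[9, 11, 2, 12, 4, 0, 3, 7, 10, 16, 17, 18, 6, 15, 14, 5, 1, 13, 8]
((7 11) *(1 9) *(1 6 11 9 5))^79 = (1 5)(6 9 7 11)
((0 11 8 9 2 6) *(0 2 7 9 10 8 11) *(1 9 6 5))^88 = ((11)(1 9 7 6 2 5)(8 10))^88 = (11)(1 2 7)(5 6 9)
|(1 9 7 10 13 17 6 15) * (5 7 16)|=|(1 9 16 5 7 10 13 17 6 15)|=10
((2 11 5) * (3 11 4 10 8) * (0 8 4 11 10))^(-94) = (0 8 3 10 4)(2 5 11)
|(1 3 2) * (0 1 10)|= 5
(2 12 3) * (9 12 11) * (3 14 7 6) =(2 11 9 12 14 7 6 3) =[0, 1, 11, 2, 4, 5, 3, 6, 8, 12, 10, 9, 14, 13, 7]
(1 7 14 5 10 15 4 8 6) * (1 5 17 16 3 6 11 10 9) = (1 7 14 17 16 3 6 5 9)(4 8 11 10 15) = [0, 7, 2, 6, 8, 9, 5, 14, 11, 1, 15, 10, 12, 13, 17, 4, 3, 16]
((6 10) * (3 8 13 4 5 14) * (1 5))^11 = (1 8 5 13 14 4 3)(6 10)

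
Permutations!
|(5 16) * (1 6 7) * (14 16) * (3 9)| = 6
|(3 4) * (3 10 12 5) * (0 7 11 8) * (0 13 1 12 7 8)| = |(0 8 13 1 12 5 3 4 10 7 11)| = 11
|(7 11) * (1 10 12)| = |(1 10 12)(7 11)| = 6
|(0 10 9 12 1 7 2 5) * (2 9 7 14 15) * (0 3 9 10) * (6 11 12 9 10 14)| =|(1 6 11 12)(2 5 3 10 7 14 15)| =28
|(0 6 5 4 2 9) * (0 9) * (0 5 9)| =3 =|(0 6 9)(2 5 4)|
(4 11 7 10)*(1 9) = (1 9)(4 11 7 10) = [0, 9, 2, 3, 11, 5, 6, 10, 8, 1, 4, 7]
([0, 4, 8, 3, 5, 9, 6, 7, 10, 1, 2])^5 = [0, 4, 10, 3, 5, 9, 6, 7, 2, 1, 8]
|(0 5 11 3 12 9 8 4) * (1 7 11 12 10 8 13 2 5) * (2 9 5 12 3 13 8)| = |(0 1 7 11 13 9 8 4)(2 12 5 3 10)| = 40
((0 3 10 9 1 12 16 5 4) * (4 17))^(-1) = (0 4 17 5 16 12 1 9 10 3)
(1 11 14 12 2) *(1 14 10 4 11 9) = (1 9)(2 14 12)(4 11 10) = [0, 9, 14, 3, 11, 5, 6, 7, 8, 1, 4, 10, 2, 13, 12]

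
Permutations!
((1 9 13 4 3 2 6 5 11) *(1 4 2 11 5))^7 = (1 13 6 9 2)(3 11 4)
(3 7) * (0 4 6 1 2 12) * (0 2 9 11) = (0 4 6 1 9 11)(2 12)(3 7) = [4, 9, 12, 7, 6, 5, 1, 3, 8, 11, 10, 0, 2]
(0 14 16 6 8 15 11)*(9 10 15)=(0 14 16 6 8 9 10 15 11)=[14, 1, 2, 3, 4, 5, 8, 7, 9, 10, 15, 0, 12, 13, 16, 11, 6]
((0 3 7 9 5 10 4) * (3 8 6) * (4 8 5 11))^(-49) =(0 5 10 8 6 3 7 9 11 4)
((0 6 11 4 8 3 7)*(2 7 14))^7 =(0 2 3 4 6 7 14 8 11) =((0 6 11 4 8 3 14 2 7))^7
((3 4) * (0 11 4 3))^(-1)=((0 11 4))^(-1)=(0 4 11)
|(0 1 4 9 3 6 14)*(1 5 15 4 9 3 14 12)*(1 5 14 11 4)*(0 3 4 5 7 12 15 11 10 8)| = |(0 14 3 6 15 1 9 10 8)(5 11)(7 12)| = 18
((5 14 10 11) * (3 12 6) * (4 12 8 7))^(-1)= (3 6 12 4 7 8)(5 11 10 14)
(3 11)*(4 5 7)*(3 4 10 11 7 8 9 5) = [0, 1, 2, 7, 3, 8, 6, 10, 9, 5, 11, 4] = (3 7 10 11 4)(5 8 9)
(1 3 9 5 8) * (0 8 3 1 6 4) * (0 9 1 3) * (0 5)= (0 8 6 4 9)(1 3)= [8, 3, 2, 1, 9, 5, 4, 7, 6, 0]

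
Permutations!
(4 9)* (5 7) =(4 9)(5 7) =[0, 1, 2, 3, 9, 7, 6, 5, 8, 4]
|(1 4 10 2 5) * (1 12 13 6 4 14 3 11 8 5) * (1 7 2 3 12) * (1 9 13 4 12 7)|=|(1 14 7 2)(3 11 8 5 9 13 6 12 4 10)|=20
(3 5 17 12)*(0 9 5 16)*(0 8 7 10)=(0 9 5 17 12 3 16 8 7 10)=[9, 1, 2, 16, 4, 17, 6, 10, 7, 5, 0, 11, 3, 13, 14, 15, 8, 12]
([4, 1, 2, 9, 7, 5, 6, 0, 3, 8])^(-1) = [7, 1, 2, 8, 0, 5, 6, 4, 9, 3]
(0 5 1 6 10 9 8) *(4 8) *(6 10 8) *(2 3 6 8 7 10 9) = (0 5 1 9 4 8)(2 3 6 7 10) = [5, 9, 3, 6, 8, 1, 7, 10, 0, 4, 2]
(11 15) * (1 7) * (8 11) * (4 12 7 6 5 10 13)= [0, 6, 2, 3, 12, 10, 5, 1, 11, 9, 13, 15, 7, 4, 14, 8]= (1 6 5 10 13 4 12 7)(8 11 15)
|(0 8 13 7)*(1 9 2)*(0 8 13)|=12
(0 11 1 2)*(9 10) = [11, 2, 0, 3, 4, 5, 6, 7, 8, 10, 9, 1] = (0 11 1 2)(9 10)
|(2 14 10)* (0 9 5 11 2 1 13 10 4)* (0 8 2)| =|(0 9 5 11)(1 13 10)(2 14 4 8)| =12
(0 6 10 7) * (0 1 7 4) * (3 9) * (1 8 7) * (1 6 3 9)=(0 3 1 6 10 4)(7 8)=[3, 6, 2, 1, 0, 5, 10, 8, 7, 9, 4]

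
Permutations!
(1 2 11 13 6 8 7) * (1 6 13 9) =[0, 2, 11, 3, 4, 5, 8, 6, 7, 1, 10, 9, 12, 13] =(13)(1 2 11 9)(6 8 7)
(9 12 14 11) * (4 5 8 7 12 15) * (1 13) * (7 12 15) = (1 13)(4 5 8 12 14 11 9 7 15) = [0, 13, 2, 3, 5, 8, 6, 15, 12, 7, 10, 9, 14, 1, 11, 4]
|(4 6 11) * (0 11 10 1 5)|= |(0 11 4 6 10 1 5)|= 7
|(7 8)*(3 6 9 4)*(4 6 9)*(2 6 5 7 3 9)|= |(2 6 4 9 5 7 8 3)|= 8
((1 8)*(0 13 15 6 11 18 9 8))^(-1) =((0 13 15 6 11 18 9 8 1))^(-1) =(0 1 8 9 18 11 6 15 13)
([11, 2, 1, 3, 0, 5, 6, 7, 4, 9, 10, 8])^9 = (0 11 8 4)(1 2)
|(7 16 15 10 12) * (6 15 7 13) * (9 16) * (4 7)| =|(4 7 9 16)(6 15 10 12 13)| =20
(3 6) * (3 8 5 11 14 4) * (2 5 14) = (2 5 11)(3 6 8 14 4) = [0, 1, 5, 6, 3, 11, 8, 7, 14, 9, 10, 2, 12, 13, 4]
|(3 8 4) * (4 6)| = 4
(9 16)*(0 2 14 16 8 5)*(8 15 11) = (0 2 14 16 9 15 11 8 5) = [2, 1, 14, 3, 4, 0, 6, 7, 5, 15, 10, 8, 12, 13, 16, 11, 9]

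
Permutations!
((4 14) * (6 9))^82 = ((4 14)(6 9))^82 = (14)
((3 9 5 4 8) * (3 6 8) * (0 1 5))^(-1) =(0 9 3 4 5 1)(6 8)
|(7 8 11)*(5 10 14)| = |(5 10 14)(7 8 11)| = 3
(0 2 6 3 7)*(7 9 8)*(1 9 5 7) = [2, 9, 6, 5, 4, 7, 3, 0, 1, 8] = (0 2 6 3 5 7)(1 9 8)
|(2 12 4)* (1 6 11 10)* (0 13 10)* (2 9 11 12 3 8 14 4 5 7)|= |(0 13 10 1 6 12 5 7 2 3 8 14 4 9 11)|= 15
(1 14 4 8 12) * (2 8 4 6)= (1 14 6 2 8 12)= [0, 14, 8, 3, 4, 5, 2, 7, 12, 9, 10, 11, 1, 13, 6]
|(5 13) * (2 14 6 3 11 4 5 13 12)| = 8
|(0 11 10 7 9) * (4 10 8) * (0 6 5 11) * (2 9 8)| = |(2 9 6 5 11)(4 10 7 8)| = 20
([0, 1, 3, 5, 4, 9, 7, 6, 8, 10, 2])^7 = (2 5 10 3 9)(6 7)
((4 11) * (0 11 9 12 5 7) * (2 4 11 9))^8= (0 5 9 7 12)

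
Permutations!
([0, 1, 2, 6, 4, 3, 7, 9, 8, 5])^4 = (3 5 9 7 6)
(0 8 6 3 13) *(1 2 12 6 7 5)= (0 8 7 5 1 2 12 6 3 13)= [8, 2, 12, 13, 4, 1, 3, 5, 7, 9, 10, 11, 6, 0]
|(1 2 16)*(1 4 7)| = 5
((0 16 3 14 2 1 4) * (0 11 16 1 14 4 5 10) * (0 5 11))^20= (0 11 3)(1 16 4)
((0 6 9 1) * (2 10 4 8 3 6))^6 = ((0 2 10 4 8 3 6 9 1))^6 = (0 6 4)(1 3 10)(2 9 8)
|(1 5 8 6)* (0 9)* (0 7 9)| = 4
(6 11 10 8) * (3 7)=(3 7)(6 11 10 8)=[0, 1, 2, 7, 4, 5, 11, 3, 6, 9, 8, 10]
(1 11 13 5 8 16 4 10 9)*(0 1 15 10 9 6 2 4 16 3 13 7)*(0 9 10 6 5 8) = [1, 11, 4, 13, 10, 0, 2, 9, 3, 15, 5, 7, 12, 8, 14, 6, 16] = (16)(0 1 11 7 9 15 6 2 4 10 5)(3 13 8)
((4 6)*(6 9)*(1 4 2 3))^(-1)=(1 3 2 6 9 4)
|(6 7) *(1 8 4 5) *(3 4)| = |(1 8 3 4 5)(6 7)| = 10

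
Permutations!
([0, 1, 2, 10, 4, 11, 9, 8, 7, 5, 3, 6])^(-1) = [0, 1, 2, 10, 4, 9, 11, 8, 7, 6, 3, 5]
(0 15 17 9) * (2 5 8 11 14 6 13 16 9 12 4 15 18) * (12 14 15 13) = (0 18 2 5 8 11 15 17 14 6 12 4 13 16 9) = [18, 1, 5, 3, 13, 8, 12, 7, 11, 0, 10, 15, 4, 16, 6, 17, 9, 14, 2]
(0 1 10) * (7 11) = [1, 10, 2, 3, 4, 5, 6, 11, 8, 9, 0, 7] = (0 1 10)(7 11)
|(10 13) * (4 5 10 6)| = 5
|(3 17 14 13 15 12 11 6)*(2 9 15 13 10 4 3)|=30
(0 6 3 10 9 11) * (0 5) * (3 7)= (0 6 7 3 10 9 11 5)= [6, 1, 2, 10, 4, 0, 7, 3, 8, 11, 9, 5]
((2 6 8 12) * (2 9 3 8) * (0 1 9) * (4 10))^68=(0 9 8)(1 3 12)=((0 1 9 3 8 12)(2 6)(4 10))^68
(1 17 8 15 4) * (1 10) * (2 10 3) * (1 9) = (1 17 8 15 4 3 2 10 9) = [0, 17, 10, 2, 3, 5, 6, 7, 15, 1, 9, 11, 12, 13, 14, 4, 16, 8]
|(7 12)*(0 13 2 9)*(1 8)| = 4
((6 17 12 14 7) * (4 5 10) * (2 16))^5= (17)(2 16)(4 10 5)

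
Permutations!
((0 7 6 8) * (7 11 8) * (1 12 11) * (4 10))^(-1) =(0 8 11 12 1)(4 10)(6 7)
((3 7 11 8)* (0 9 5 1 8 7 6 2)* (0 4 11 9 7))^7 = (0 6 5 11 3 9 4 8 7 2 1)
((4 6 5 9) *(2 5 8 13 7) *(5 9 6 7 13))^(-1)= (13)(2 7 4 9)(5 8 6)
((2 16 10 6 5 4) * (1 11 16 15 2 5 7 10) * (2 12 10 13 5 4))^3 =(16)(2 10 13 15 6 5 12 7)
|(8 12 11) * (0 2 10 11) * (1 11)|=7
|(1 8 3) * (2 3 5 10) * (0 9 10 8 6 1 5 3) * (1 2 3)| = 9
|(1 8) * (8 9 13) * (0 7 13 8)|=3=|(0 7 13)(1 9 8)|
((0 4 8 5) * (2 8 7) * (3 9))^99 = ((0 4 7 2 8 5)(3 9))^99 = (0 2)(3 9)(4 8)(5 7)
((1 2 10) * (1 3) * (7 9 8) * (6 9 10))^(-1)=(1 3 10 7 8 9 6 2)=((1 2 6 9 8 7 10 3))^(-1)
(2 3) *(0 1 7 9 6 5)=(0 1 7 9 6 5)(2 3)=[1, 7, 3, 2, 4, 0, 5, 9, 8, 6]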